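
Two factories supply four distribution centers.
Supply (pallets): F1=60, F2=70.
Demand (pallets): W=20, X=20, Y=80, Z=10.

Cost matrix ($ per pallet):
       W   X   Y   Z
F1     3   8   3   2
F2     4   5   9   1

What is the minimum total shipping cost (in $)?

One minimum-cost allocation:
  F1 to Y: 60 × $3 = $180
  F2 to W: 20 × $4 = $80
  F2 to X: 20 × $5 = $100
  F2 to Y: 20 × $9 = $180
  F2 to Z: 10 × $1 = $10
Total = 180 + 80 + 100 + 180 + 10 = $550.

550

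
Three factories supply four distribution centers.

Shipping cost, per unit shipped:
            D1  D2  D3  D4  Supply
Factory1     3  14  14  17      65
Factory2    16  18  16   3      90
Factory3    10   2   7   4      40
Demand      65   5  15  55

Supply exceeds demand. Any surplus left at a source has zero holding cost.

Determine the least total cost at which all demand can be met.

One minimum-cost allocation:
  Factory1->D1: 65 × 3 = 195
  Factory2->D4: 55 × 3 = 165
  Factory3->D2: 5 × 2 = 10
  Factory3->D3: 15 × 7 = 105
Total = 195 + 165 + 10 + 105 = 475.
(Supply check: Factory1 ships 65; Factory2 ships 55; Factory3 ships 20.)

475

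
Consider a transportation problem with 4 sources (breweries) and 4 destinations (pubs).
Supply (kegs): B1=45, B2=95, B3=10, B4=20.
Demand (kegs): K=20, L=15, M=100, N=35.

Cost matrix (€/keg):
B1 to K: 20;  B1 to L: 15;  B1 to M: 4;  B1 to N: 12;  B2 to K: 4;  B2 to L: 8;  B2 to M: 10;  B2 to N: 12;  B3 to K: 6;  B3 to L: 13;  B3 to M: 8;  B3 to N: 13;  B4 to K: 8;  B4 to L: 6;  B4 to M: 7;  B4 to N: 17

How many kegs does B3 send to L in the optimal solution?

0

The minimum-cost plan:
  B1→M: 45 × €4 = €180
  B2→K: 20 × €4 = €80
  B2→L: 15 × €8 = €120
  B2→M: 25 × €10 = €250
  B2→N: 35 × €12 = €420
  B3→M: 10 × €8 = €80
  B4→M: 20 × €7 = €140
Total cost = €1270.
The route B3→L is not used.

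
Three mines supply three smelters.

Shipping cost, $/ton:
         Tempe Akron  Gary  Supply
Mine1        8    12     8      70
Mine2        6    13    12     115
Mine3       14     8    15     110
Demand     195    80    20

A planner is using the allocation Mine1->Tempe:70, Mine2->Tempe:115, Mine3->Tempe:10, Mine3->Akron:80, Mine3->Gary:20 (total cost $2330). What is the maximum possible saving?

20

Current plan cost = 70·8 + 115·6 + 10·14 + 80·8 + 20·15 = $2330.
Optimal plan:
  Mine1->Tempe: 50 × $8 = $400
  Mine1->Gary: 20 × $8 = $160
  Mine2->Tempe: 115 × $6 = $690
  Mine3->Tempe: 30 × $14 = $420
  Mine3->Akron: 80 × $8 = $640
Optimal cost = $2310.
Saving = 2330 − 2310 = $20.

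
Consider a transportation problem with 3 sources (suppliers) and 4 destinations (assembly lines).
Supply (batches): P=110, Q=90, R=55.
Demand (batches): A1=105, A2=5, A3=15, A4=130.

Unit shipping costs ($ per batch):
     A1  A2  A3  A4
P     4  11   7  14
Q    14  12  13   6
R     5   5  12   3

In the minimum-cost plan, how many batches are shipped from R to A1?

10

The minimum-cost plan:
  P→A1: 95 × $4 = $380
  P→A3: 15 × $7 = $105
  Q→A4: 90 × $6 = $540
  R→A1: 10 × $5 = $50
  R→A2: 5 × $5 = $25
  R→A4: 40 × $3 = $120
Total cost = $1220.
So R→A1 carries 10 batches.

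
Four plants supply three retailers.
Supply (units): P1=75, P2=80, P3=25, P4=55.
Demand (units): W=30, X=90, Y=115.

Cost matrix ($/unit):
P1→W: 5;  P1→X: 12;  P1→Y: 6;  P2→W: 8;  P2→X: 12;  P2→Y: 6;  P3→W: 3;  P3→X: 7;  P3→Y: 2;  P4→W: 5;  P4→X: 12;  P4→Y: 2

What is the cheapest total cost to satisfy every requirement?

1575

An optimal shipping plan:
  P1->W: 30 units
  P1->X: 45 units
  P2->X: 20 units
  P2->Y: 60 units
  P3->X: 25 units
  P4->Y: 55 units
Total cost = $1575.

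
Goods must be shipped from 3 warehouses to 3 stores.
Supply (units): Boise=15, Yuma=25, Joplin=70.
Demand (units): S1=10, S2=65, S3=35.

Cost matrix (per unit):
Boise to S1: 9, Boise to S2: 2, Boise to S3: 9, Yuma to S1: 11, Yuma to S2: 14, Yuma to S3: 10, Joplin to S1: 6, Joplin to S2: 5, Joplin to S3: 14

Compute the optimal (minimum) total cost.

710

Optimal allocation:
  Boise->S2: 5 units
  Boise->S3: 10 units
  Yuma->S3: 25 units
  Joplin->S1: 10 units
  Joplin->S2: 60 units
Total cost = 710.
(Supply check: Boise ships 15; Yuma ships 25; Joplin ships 70.)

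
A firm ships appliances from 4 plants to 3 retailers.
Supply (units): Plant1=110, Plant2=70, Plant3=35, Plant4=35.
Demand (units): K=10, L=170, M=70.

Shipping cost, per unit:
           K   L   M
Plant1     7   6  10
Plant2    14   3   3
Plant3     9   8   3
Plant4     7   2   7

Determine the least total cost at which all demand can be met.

A cheapest plan:
  Plant1->K: 10 × 7 = 70
  Plant1->L: 100 × 6 = 600
  Plant2->L: 35 × 3 = 105
  Plant2->M: 35 × 3 = 105
  Plant3->M: 35 × 3 = 105
  Plant4->L: 35 × 2 = 70
Total = 70 + 600 + 105 + 105 + 105 + 70 = 1055.
(Supply check: Plant1 ships 110; Plant2 ships 70; Plant3 ships 35; Plant4 ships 35.)

1055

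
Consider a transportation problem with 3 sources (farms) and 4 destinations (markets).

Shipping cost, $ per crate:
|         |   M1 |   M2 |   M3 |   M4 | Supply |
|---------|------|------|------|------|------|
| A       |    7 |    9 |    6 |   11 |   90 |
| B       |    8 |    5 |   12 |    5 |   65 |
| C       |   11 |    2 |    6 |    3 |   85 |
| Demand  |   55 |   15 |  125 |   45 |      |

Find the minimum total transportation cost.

A cheapest plan:
  A->M3: 90 × $6 = $540
  B->M1: 55 × $8 = $440
  B->M4: 10 × $5 = $50
  C->M2: 15 × $2 = $30
  C->M3: 35 × $6 = $210
  C->M4: 35 × $3 = $105
Total = 540 + 440 + 50 + 30 + 210 + 105 = $1375.
(Supply check: A ships 90; B ships 65; C ships 85.)

1375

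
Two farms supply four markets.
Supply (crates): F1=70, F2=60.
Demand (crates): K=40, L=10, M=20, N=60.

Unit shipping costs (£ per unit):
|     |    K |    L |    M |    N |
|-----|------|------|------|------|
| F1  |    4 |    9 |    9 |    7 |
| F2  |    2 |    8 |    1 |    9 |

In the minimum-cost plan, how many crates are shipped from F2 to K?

40

Solving gives:
  F1–L: 10 × £9 = £90
  F1–N: 60 × £7 = £420
  F2–K: 40 × £2 = £80
  F2–M: 20 × £1 = £20
Total cost = £610.
So F2→K carries 40 crates.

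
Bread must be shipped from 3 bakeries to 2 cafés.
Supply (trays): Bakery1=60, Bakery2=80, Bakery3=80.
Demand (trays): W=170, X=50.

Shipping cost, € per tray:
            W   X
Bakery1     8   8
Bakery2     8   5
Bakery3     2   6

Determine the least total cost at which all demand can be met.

A cheapest plan:
  Bakery1->W: 60 × €8 = €480
  Bakery2->W: 30 × €8 = €240
  Bakery2->X: 50 × €5 = €250
  Bakery3->W: 80 × €2 = €160
Total = 480 + 240 + 250 + 160 = €1130.

1130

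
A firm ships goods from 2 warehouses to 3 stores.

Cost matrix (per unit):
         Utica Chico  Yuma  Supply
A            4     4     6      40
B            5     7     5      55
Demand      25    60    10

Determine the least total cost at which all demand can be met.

475

An optimal shipping plan:
  A to Chico: 40 × 4 = 160
  B to Utica: 25 × 5 = 125
  B to Chico: 20 × 7 = 140
  B to Yuma: 10 × 5 = 50
Total = 160 + 125 + 140 + 50 = 475.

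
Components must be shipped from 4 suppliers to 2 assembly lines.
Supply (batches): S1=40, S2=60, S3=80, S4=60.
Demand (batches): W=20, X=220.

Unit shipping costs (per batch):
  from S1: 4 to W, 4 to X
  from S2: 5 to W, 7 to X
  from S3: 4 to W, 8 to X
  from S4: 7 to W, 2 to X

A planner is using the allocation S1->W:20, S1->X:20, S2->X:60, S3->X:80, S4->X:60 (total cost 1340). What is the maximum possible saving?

Current plan cost = 20·4 + 20·4 + 60·7 + 80·8 + 60·2 = 1340.
Optimal plan:
  S1 to X: 40 × 4 = 160
  S2 to X: 60 × 7 = 420
  S3 to W: 20 × 4 = 80
  S3 to X: 60 × 8 = 480
  S4 to X: 60 × 2 = 120
Optimal cost = 1260.
Saving = 1340 − 1260 = 80.

80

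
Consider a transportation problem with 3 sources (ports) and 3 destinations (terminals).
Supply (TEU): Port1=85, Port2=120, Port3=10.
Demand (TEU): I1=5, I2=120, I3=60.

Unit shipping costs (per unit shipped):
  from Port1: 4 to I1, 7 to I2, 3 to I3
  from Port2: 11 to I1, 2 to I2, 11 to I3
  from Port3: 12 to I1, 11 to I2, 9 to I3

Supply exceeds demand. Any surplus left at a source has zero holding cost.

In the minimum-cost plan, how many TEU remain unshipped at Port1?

20

Minimum-cost shipments:
  Port1 to I1: 5 × 4 = 20
  Port1 to I3: 60 × 3 = 180
  Port2 to I2: 120 × 2 = 240
Total cost = 440.
Port1 ships 65 of its 85, leaving 20.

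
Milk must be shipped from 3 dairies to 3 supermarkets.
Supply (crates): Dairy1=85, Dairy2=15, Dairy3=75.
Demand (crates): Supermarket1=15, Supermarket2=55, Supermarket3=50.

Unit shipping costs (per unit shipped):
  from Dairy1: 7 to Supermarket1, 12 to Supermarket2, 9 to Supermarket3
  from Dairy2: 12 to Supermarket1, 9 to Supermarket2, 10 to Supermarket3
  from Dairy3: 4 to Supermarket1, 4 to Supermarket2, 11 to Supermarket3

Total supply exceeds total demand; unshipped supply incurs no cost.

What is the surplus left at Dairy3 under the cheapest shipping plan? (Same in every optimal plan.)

5

An optimal plan:
  Dairy1–Supermarket3: 50 × 9 = 450
  Dairy3–Supermarket1: 15 × 4 = 60
  Dairy3–Supermarket2: 55 × 4 = 220
Total cost = 730.
Dairy3 ships 70 of its 75, leaving 5.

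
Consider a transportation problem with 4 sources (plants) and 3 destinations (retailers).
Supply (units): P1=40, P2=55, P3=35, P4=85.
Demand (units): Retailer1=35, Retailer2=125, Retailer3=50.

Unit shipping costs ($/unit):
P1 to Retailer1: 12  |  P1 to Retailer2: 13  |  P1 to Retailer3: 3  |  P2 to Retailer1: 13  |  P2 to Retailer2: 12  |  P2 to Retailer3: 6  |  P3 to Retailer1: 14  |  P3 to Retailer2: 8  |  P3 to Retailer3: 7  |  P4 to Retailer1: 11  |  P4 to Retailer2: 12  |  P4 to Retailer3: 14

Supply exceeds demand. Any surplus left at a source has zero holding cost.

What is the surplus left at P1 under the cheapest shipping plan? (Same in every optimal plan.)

An optimal plan:
  P1→Retailer3: 40 × $3 = $120
  P2→Retailer2: 40 × $12 = $480
  P2→Retailer3: 10 × $6 = $60
  P3→Retailer2: 35 × $8 = $280
  P4→Retailer1: 35 × $11 = $385
  P4→Retailer2: 50 × $12 = $600
Total cost = $1925.
P1 ships 40 of its 40, leaving 0.

0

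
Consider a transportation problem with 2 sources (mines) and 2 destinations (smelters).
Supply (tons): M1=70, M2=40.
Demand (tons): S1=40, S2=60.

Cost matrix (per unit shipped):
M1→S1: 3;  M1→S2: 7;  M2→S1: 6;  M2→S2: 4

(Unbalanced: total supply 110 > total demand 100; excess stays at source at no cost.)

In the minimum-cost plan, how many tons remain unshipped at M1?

10

Minimum-cost shipments:
  M1→S1: 40 tons
  M1→S2: 20 tons
  M2→S2: 40 tons
Total cost = 420.
M1 ships 60 of its 70, leaving 10.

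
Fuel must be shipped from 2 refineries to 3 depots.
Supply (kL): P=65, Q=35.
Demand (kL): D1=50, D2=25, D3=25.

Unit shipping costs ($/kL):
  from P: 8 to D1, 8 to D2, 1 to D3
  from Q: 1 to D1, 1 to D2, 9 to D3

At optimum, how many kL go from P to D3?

Solving gives:
  P to D1: 15 × $8 = $120
  P to D2: 25 × $8 = $200
  P to D3: 25 × $1 = $25
  Q to D1: 35 × $1 = $35
Total cost = $380.
So P→D3 carries 25 kL.

25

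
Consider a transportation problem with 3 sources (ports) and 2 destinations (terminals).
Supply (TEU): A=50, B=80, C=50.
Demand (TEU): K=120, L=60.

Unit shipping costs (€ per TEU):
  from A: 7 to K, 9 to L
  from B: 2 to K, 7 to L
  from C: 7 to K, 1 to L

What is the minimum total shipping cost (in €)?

One minimum-cost allocation:
  A to K: 40 × €7 = €280
  A to L: 10 × €9 = €90
  B to K: 80 × €2 = €160
  C to L: 50 × €1 = €50
Total = 280 + 90 + 160 + 50 = €580.

580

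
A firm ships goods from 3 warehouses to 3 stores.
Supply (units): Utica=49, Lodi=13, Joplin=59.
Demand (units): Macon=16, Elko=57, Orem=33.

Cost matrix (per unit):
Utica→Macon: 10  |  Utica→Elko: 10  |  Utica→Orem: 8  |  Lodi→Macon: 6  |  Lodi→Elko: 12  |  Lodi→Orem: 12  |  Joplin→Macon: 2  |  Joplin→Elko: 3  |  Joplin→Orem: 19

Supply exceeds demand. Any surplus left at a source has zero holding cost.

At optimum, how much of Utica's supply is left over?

15

Minimum-cost shipments:
  Utica→Elko: 1 × 10 = 10
  Utica→Orem: 33 × 8 = 264
  Lodi→Macon: 13 × 6 = 78
  Joplin→Macon: 3 × 2 = 6
  Joplin→Elko: 56 × 3 = 168
Total cost = 526.
Utica ships 34 of its 49, leaving 15.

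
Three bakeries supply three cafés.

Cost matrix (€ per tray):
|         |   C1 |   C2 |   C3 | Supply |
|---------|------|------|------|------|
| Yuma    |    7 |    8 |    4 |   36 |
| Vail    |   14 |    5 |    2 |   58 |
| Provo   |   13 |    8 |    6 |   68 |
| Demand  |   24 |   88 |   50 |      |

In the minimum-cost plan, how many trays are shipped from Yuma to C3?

12

Solving gives:
  Yuma to C1: 24 × €7 = €168
  Yuma to C3: 12 × €4 = €48
  Vail to C2: 20 × €5 = €100
  Vail to C3: 38 × €2 = €76
  Provo to C2: 68 × €8 = €544
Total cost = €936.
So Yuma→C3 carries 12 trays.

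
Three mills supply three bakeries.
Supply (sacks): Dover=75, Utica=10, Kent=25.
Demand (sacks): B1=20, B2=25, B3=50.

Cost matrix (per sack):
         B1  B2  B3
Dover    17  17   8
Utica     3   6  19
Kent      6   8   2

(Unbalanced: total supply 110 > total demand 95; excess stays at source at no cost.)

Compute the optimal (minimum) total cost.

780

Optimal allocation:
  Dover→B2: 10 × 17 = 170
  Dover→B3: 50 × 8 = 400
  Utica→B1: 10 × 3 = 30
  Kent→B1: 10 × 6 = 60
  Kent→B2: 15 × 8 = 120
Total = 170 + 400 + 30 + 60 + 120 = 780.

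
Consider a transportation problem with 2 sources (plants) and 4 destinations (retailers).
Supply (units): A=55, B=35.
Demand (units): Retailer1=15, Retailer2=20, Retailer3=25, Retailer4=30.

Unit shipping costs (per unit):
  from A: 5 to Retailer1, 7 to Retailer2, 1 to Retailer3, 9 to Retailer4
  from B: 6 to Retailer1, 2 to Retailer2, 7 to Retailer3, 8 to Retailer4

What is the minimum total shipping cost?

One minimum-cost allocation:
  A->Retailer1: 15 × 5 = 75
  A->Retailer3: 25 × 1 = 25
  A->Retailer4: 15 × 9 = 135
  B->Retailer2: 20 × 2 = 40
  B->Retailer4: 15 × 8 = 120
Total = 75 + 25 + 135 + 40 + 120 = 395.
(Supply check: A ships 55; B ships 35.)

395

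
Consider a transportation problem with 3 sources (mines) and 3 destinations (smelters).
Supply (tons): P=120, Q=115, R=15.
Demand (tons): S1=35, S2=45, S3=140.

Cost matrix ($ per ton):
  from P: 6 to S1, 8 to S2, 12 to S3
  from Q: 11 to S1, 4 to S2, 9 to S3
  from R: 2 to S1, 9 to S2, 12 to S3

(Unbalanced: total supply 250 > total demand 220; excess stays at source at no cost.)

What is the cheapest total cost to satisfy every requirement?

One minimum-cost allocation:
  P–S1: 20 × $6 = $120
  P–S3: 70 × $12 = $840
  Q–S2: 45 × $4 = $180
  Q–S3: 70 × $9 = $630
  R–S1: 15 × $2 = $30
Total = 120 + 840 + 180 + 630 + 30 = $1800.
(Supply check: P ships 90; Q ships 115; R ships 15.)

1800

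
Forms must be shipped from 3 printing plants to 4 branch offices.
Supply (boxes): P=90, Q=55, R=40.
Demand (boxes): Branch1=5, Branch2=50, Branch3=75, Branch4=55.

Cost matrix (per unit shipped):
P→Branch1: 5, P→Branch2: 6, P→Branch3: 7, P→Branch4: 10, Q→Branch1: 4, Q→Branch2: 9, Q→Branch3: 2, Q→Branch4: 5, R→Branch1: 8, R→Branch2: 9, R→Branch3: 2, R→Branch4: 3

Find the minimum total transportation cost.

A cheapest plan:
  P->Branch1: 5 boxes
  P->Branch2: 50 boxes
  P->Branch3: 20 boxes
  P->Branch4: 15 boxes
  Q->Branch3: 55 boxes
  R->Branch4: 40 boxes
Total cost = 845.

845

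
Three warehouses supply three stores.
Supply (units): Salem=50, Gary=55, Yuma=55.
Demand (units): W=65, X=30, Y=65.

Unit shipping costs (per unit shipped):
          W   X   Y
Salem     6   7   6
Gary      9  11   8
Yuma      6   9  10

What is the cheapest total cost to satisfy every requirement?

1100

One minimum-cost allocation:
  Salem→W: 10 units
  Salem→X: 30 units
  Salem→Y: 10 units
  Gary→Y: 55 units
  Yuma→W: 55 units
Total cost = 1100.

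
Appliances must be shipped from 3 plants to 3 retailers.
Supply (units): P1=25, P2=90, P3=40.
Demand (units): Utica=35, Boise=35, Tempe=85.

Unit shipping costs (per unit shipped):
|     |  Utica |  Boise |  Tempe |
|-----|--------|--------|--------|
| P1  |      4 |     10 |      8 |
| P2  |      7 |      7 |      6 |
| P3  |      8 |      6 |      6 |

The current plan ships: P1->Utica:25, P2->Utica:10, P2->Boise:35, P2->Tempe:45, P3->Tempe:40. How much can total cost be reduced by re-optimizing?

Current plan cost = 25·4 + 10·7 + 35·7 + 45·6 + 40·6 = 925.
Optimal plan:
  P1–Utica: 25 × 4 = 100
  P2–Utica: 10 × 7 = 70
  P2–Tempe: 80 × 6 = 480
  P3–Boise: 35 × 6 = 210
  P3–Tempe: 5 × 6 = 30
Optimal cost = 890.
Saving = 925 − 890 = 35.

35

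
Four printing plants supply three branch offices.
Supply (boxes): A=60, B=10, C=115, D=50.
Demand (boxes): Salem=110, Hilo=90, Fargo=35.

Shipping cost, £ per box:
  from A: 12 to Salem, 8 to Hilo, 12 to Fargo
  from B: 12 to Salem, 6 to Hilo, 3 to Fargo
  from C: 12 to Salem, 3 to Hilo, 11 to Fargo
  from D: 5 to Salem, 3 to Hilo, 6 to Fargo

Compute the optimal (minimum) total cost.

1545

A cheapest plan:
  A to Salem: 60 × £12 = £720
  B to Fargo: 10 × £3 = £30
  C to Hilo: 90 × £3 = £270
  C to Fargo: 25 × £11 = £275
  D to Salem: 50 × £5 = £250
Total = 720 + 30 + 270 + 275 + 250 = £1545.
(Supply check: A ships 60; B ships 10; C ships 115; D ships 50.)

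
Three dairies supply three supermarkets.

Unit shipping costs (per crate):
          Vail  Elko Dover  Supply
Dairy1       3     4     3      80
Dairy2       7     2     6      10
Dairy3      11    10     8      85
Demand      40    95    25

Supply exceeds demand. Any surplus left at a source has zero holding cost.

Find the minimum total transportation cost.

An optimal shipping plan:
  Dairy1->Vail: 40 × 3 = 120
  Dairy1->Elko: 40 × 4 = 160
  Dairy2->Elko: 10 × 2 = 20
  Dairy3->Elko: 45 × 10 = 450
  Dairy3->Dover: 25 × 8 = 200
Total = 120 + 160 + 20 + 450 + 200 = 950.

950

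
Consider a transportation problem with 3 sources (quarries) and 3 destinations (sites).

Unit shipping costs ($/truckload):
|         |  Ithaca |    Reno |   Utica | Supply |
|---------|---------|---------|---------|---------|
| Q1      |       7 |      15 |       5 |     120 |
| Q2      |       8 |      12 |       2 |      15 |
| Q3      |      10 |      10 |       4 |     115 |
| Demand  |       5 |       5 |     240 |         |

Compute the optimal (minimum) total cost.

1130

Optimal allocation:
  Q1 to Ithaca: 5 × $7 = $35
  Q1 to Utica: 115 × $5 = $575
  Q2 to Utica: 15 × $2 = $30
  Q3 to Reno: 5 × $10 = $50
  Q3 to Utica: 110 × $4 = $440
Total = 35 + 575 + 30 + 50 + 440 = $1130.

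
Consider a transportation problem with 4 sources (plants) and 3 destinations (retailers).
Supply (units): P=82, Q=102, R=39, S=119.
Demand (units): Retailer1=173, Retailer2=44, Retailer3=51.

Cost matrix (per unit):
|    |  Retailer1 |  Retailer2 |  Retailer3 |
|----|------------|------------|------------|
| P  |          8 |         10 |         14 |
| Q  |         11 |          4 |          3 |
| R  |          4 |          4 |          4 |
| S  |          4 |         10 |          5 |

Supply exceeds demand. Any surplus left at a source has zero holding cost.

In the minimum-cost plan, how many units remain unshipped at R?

Minimum-cost shipments:
  P to Retailer1: 15 units
  Q to Retailer2: 44 units
  Q to Retailer3: 51 units
  R to Retailer1: 39 units
  S to Retailer1: 119 units
Total cost = 1081.
R ships 39 of its 39, leaving 0.

0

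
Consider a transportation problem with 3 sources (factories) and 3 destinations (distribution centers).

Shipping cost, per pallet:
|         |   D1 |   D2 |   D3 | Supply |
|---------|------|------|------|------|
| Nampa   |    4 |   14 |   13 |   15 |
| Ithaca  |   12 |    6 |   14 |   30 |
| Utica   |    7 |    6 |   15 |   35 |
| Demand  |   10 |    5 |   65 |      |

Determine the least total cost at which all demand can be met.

An optimal shipping plan:
  Nampa→D1: 10 × 4 = 40
  Nampa→D3: 5 × 13 = 65
  Ithaca→D3: 30 × 14 = 420
  Utica→D2: 5 × 6 = 30
  Utica→D3: 30 × 15 = 450
Total = 40 + 65 + 420 + 30 + 450 = 1005.

1005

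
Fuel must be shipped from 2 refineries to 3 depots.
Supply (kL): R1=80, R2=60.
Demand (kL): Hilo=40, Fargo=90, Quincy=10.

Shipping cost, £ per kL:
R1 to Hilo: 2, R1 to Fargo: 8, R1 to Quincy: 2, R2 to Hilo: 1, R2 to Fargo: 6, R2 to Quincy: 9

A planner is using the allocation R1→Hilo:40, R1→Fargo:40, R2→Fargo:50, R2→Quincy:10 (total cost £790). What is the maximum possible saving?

Current plan cost = 40·2 + 40·8 + 50·6 + 10·9 = £790.
Optimal plan:
  R1 to Hilo: 40 kL
  R1 to Fargo: 30 kL
  R1 to Quincy: 10 kL
  R2 to Fargo: 60 kL
Optimal cost = £700.
Saving = 790 − 700 = £90.

90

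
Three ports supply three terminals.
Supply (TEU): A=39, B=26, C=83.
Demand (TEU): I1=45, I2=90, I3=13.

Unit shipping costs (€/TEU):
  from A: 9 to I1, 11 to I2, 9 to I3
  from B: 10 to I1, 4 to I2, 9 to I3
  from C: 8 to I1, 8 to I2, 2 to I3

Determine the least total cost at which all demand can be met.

An optimal shipping plan:
  A–I1: 39 × €9 = €351
  B–I2: 26 × €4 = €104
  C–I1: 6 × €8 = €48
  C–I2: 64 × €8 = €512
  C–I3: 13 × €2 = €26
Total = 351 + 104 + 48 + 512 + 26 = €1041.

1041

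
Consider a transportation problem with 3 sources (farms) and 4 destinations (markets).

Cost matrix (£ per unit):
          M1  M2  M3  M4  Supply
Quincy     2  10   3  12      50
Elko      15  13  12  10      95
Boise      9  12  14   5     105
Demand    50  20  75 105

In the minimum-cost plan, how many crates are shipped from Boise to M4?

105

Optimal shipments:
  Quincy->M1: 50 × £2 = £100
  Elko->M2: 20 × £13 = £260
  Elko->M3: 75 × £12 = £900
  Boise->M4: 105 × £5 = £525
Total cost = £1785.
So Boise→M4 carries 105 crates.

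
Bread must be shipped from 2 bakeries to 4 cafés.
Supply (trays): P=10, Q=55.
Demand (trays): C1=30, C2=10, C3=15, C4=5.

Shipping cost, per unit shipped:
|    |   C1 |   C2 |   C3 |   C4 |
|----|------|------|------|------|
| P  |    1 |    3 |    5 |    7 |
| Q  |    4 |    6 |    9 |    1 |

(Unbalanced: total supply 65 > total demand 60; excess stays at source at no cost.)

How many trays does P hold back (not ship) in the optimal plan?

0

An optimal plan:
  P->C3: 10 × 5 = 50
  Q->C1: 30 × 4 = 120
  Q->C2: 10 × 6 = 60
  Q->C3: 5 × 9 = 45
  Q->C4: 5 × 1 = 5
Total cost = 280.
P ships 10 of its 10, leaving 0.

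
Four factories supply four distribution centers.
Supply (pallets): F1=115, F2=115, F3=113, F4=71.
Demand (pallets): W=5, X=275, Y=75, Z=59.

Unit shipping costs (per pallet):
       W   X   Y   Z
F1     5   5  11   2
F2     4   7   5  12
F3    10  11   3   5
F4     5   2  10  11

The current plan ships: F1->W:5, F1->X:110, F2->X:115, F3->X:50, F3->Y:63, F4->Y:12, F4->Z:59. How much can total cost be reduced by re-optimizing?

1029

Current plan cost = 5·5 + 110·5 + 115·7 + 50·11 + 63·3 + 12·10 + 59·11 = 2888.
Optimal plan:
  F1–X: 94 × 5 = 470
  F1–Z: 21 × 2 = 42
  F2–W: 5 × 4 = 20
  F2–X: 110 × 7 = 770
  F3–Y: 75 × 3 = 225
  F3–Z: 38 × 5 = 190
  F4–X: 71 × 2 = 142
Optimal cost = 1859.
Saving = 2888 − 1859 = 1029.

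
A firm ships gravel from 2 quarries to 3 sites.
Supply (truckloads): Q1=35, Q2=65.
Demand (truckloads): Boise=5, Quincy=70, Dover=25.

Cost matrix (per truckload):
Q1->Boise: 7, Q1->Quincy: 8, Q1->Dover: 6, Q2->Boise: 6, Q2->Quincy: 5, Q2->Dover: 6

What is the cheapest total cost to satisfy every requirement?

550

Optimal allocation:
  Q1->Boise: 5 × 7 = 35
  Q1->Quincy: 5 × 8 = 40
  Q1->Dover: 25 × 6 = 150
  Q2->Quincy: 65 × 5 = 325
Total = 35 + 40 + 150 + 325 = 550.
(Supply check: Q1 ships 35; Q2 ships 65.)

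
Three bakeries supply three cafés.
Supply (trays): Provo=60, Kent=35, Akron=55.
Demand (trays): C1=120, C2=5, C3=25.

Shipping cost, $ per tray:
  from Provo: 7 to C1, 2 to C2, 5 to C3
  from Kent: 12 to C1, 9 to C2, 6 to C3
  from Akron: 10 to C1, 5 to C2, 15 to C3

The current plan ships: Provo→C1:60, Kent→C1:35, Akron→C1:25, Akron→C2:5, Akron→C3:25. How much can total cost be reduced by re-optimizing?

Current plan cost = 60·7 + 35·12 + 25·10 + 5·5 + 25·15 = $1490.
Optimal plan:
  Provo–C1: 55 × $7 = $385
  Provo–C2: 5 × $2 = $10
  Kent–C1: 10 × $12 = $120
  Kent–C3: 25 × $6 = $150
  Akron–C1: 55 × $10 = $550
Optimal cost = $1215.
Saving = 1490 − 1215 = $275.

275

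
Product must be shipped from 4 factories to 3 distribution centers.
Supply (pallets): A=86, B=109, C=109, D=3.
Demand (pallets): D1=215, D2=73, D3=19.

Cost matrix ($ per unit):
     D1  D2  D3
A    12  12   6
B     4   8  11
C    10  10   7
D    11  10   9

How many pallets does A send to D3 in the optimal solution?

19

Solving gives:
  A→D2: 67 pallets
  A→D3: 19 pallets
  B→D1: 109 pallets
  C→D1: 106 pallets
  C→D2: 3 pallets
  D→D2: 3 pallets
Total cost = $2474.
So A→D3 carries 19 pallets.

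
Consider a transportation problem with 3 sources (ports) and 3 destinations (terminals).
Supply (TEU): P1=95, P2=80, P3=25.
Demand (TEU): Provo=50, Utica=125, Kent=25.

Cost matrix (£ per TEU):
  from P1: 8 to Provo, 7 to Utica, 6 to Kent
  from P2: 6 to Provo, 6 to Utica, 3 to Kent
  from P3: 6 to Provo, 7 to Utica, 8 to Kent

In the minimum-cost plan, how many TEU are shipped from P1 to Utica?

The minimum-cost plan:
  P1→Utica: 95 × £7 = £665
  P2→Provo: 25 × £6 = £150
  P2→Utica: 30 × £6 = £180
  P2→Kent: 25 × £3 = £75
  P3→Provo: 25 × £6 = £150
Total cost = £1220.
So P1→Utica carries 95 TEU.

95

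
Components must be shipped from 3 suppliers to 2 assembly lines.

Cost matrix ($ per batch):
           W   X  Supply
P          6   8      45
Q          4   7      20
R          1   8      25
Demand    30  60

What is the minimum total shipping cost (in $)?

An optimal shipping plan:
  P–X: 45 × $8 = $360
  Q–W: 5 × $4 = $20
  Q–X: 15 × $7 = $105
  R–W: 25 × $1 = $25
Total = 360 + 20 + 105 + 25 = $510.
(Supply check: P ships 45; Q ships 20; R ships 25.)

510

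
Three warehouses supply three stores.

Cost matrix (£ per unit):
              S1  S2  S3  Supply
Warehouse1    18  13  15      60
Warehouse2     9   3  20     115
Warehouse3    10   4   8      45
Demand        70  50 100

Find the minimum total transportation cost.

Optimal allocation:
  Warehouse1→S3: 60 units
  Warehouse2→S1: 65 units
  Warehouse2→S2: 50 units
  Warehouse3→S1: 5 units
  Warehouse3→S3: 40 units
Total cost = £2005.

2005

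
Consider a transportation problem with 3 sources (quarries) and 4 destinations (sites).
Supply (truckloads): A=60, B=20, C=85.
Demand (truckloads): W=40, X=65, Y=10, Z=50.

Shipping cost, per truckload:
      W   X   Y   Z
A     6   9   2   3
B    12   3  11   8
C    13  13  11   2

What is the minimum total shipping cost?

965

A cheapest plan:
  A→W: 40 × 6 = 240
  A→X: 10 × 9 = 90
  A→Y: 10 × 2 = 20
  B→X: 20 × 3 = 60
  C→X: 35 × 13 = 455
  C→Z: 50 × 2 = 100
Total = 240 + 90 + 20 + 60 + 455 + 100 = 965.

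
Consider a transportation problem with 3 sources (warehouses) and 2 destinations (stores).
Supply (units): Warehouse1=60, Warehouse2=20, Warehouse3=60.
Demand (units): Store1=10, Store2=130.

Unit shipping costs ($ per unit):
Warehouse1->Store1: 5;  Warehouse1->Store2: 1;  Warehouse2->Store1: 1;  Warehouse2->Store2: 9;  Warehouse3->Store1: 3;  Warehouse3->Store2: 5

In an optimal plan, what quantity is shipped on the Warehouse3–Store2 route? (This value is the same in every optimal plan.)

The minimum-cost plan:
  Warehouse1→Store2: 60 × $1 = $60
  Warehouse2→Store1: 10 × $1 = $10
  Warehouse2→Store2: 10 × $9 = $90
  Warehouse3→Store2: 60 × $5 = $300
Total cost = $460.
So Warehouse3→Store2 carries 60 units.

60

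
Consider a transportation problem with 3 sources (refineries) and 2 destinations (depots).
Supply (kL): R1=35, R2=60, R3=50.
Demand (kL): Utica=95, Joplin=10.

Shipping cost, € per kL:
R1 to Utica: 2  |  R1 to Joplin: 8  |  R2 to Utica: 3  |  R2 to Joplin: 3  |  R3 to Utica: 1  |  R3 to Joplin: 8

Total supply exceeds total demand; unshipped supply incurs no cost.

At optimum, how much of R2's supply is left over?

Minimum-cost shipments:
  R1–Utica: 35 × €2 = €70
  R2–Utica: 10 × €3 = €30
  R2–Joplin: 10 × €3 = €30
  R3–Utica: 50 × €1 = €50
Total cost = €180.
R2 ships 20 of its 60, leaving 40.

40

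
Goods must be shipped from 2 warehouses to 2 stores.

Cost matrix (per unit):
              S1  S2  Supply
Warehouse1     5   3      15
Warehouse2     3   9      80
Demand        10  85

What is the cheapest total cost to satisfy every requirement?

One minimum-cost allocation:
  Warehouse1->S2: 15 × 3 = 45
  Warehouse2->S1: 10 × 3 = 30
  Warehouse2->S2: 70 × 9 = 630
Total = 45 + 30 + 630 = 705.

705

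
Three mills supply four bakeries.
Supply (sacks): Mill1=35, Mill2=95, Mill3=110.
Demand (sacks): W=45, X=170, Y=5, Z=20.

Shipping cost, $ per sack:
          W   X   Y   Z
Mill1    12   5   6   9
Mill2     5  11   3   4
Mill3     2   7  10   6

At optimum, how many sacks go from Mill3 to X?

110

Solving gives:
  Mill1→X: 35 sacks
  Mill2→W: 45 sacks
  Mill2→X: 25 sacks
  Mill2→Y: 5 sacks
  Mill2→Z: 20 sacks
  Mill3→X: 110 sacks
Total cost = $1540.
So Mill3→X carries 110 sacks.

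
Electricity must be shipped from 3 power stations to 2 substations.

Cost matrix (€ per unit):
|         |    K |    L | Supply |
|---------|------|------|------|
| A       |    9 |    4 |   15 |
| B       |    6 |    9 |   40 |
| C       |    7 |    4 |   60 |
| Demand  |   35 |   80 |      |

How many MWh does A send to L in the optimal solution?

Solving gives:
  A→L: 15 MWh
  B→K: 35 MWh
  B→L: 5 MWh
  C→L: 60 MWh
Total cost = €555.
So A→L carries 15 MWh.

15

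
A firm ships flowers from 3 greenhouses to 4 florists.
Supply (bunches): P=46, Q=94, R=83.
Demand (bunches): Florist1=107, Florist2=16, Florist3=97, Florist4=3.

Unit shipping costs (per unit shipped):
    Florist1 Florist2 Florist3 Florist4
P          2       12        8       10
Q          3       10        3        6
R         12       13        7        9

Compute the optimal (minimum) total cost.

1057

An optimal shipping plan:
  P–Florist1: 46 bunches
  Q–Florist1: 61 bunches
  Q–Florist3: 33 bunches
  R–Florist2: 16 bunches
  R–Florist3: 64 bunches
  R–Florist4: 3 bunches
Total cost = 1057.
(Supply check: P ships 46; Q ships 94; R ships 83.)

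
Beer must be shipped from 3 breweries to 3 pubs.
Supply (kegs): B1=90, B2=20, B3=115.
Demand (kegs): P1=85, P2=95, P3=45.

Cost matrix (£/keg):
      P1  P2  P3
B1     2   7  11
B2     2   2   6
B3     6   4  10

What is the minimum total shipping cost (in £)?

An optimal shipping plan:
  B1–P1: 85 × £2 = £170
  B1–P3: 5 × £11 = £55
  B2–P3: 20 × £6 = £120
  B3–P2: 95 × £4 = £380
  B3–P3: 20 × £10 = £200
Total = 170 + 55 + 120 + 380 + 200 = £925.

925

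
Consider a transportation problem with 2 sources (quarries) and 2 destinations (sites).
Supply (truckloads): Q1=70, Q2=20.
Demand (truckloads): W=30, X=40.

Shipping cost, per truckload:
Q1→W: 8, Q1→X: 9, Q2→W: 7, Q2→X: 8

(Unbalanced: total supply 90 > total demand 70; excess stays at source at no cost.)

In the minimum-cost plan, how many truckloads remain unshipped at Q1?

20

Minimum-cost shipments:
  Q1->W: 10 × 8 = 80
  Q1->X: 40 × 9 = 360
  Q2->W: 20 × 7 = 140
Total cost = 580.
Q1 ships 50 of its 70, leaving 20.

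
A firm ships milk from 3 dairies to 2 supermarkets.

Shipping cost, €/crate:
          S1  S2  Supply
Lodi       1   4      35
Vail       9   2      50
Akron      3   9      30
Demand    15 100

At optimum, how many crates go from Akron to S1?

15

Solving gives:
  Lodi→S2: 35 × €4 = €140
  Vail→S2: 50 × €2 = €100
  Akron→S1: 15 × €3 = €45
  Akron→S2: 15 × €9 = €135
Total cost = €420.
So Akron→S1 carries 15 crates.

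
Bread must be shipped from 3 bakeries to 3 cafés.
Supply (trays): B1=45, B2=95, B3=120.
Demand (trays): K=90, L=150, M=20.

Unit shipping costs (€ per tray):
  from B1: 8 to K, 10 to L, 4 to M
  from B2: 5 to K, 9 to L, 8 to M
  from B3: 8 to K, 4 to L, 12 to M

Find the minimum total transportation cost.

1305

A cheapest plan:
  B1->L: 25 × €10 = €250
  B1->M: 20 × €4 = €80
  B2->K: 90 × €5 = €450
  B2->L: 5 × €9 = €45
  B3->L: 120 × €4 = €480
Total = 250 + 80 + 450 + 45 + 480 = €1305.
(Supply check: B1 ships 45; B2 ships 95; B3 ships 120.)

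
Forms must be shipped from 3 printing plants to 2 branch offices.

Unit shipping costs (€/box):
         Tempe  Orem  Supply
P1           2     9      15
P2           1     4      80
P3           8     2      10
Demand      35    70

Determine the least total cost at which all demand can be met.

310

A cheapest plan:
  P1→Tempe: 15 × €2 = €30
  P2→Tempe: 20 × €1 = €20
  P2→Orem: 60 × €4 = €240
  P3→Orem: 10 × €2 = €20
Total = 30 + 20 + 240 + 20 = €310.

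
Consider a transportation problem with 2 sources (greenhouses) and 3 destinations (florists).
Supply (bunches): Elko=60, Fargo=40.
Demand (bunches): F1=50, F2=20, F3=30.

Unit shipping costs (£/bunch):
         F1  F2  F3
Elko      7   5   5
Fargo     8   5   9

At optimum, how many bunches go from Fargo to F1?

20

The minimum-cost plan:
  Elko->F1: 30 × £7 = £210
  Elko->F3: 30 × £5 = £150
  Fargo->F1: 20 × £8 = £160
  Fargo->F2: 20 × £5 = £100
Total cost = £620.
So Fargo→F1 carries 20 bunches.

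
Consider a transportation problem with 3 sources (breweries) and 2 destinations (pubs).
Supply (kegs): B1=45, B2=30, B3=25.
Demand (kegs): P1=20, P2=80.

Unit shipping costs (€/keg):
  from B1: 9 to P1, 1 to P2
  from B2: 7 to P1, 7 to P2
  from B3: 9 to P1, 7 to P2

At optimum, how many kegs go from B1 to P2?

45

The minimum-cost plan:
  B1->P2: 45 × €1 = €45
  B2->P1: 20 × €7 = €140
  B2->P2: 10 × €7 = €70
  B3->P2: 25 × €7 = €175
Total cost = €430.
So B1→P2 carries 45 kegs.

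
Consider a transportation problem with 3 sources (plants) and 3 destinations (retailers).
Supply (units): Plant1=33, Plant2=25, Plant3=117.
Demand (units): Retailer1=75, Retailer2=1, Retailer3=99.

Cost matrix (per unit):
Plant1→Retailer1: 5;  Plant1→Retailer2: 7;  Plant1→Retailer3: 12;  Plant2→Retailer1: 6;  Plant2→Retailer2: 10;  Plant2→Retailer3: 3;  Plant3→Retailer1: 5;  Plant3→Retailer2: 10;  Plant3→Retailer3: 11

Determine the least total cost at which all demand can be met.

1271

A cheapest plan:
  Plant1→Retailer1: 32 × 5 = 160
  Plant1→Retailer2: 1 × 7 = 7
  Plant2→Retailer3: 25 × 3 = 75
  Plant3→Retailer1: 43 × 5 = 215
  Plant3→Retailer3: 74 × 11 = 814
Total = 160 + 7 + 75 + 215 + 814 = 1271.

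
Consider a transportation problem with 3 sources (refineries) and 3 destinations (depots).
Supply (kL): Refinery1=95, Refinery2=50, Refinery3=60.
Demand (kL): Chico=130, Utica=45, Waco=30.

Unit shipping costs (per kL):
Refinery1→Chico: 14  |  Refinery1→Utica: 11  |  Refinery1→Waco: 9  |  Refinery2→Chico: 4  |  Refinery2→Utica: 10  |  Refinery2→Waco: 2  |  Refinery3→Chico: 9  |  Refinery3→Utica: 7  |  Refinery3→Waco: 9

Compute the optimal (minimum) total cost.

1785

One minimum-cost allocation:
  Refinery1–Chico: 20 × 14 = 280
  Refinery1–Utica: 45 × 11 = 495
  Refinery1–Waco: 30 × 9 = 270
  Refinery2–Chico: 50 × 4 = 200
  Refinery3–Chico: 60 × 9 = 540
Total = 280 + 495 + 270 + 200 + 540 = 1785.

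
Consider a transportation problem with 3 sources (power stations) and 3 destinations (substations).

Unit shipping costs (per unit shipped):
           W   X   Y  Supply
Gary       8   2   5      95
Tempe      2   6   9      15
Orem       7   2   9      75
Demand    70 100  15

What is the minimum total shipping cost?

An optimal shipping plan:
  Gary to X: 80 MWh
  Gary to Y: 15 MWh
  Tempe to W: 15 MWh
  Orem to W: 55 MWh
  Orem to X: 20 MWh
Total cost = 690.

690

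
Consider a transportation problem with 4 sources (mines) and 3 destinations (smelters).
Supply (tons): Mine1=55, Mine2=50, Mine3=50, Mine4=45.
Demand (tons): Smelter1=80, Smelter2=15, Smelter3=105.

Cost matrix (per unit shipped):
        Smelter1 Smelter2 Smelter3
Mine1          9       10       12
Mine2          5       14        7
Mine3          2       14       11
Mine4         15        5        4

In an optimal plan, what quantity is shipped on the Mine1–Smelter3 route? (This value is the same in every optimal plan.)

The minimum-cost plan:
  Mine1 to Smelter1: 30 tons
  Mine1 to Smelter2: 15 tons
  Mine1 to Smelter3: 10 tons
  Mine2 to Smelter3: 50 tons
  Mine3 to Smelter1: 50 tons
  Mine4 to Smelter3: 45 tons
Total cost = 1170.
So Mine1→Smelter3 carries 10 tons.

10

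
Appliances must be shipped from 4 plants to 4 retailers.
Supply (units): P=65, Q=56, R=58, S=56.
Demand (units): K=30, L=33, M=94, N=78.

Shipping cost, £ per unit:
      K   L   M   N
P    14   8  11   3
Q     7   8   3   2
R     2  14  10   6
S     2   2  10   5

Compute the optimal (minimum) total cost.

An optimal shipping plan:
  P→N: 65 × £3 = £195
  Q→M: 56 × £3 = £168
  R→K: 20 × £2 = £40
  R→M: 38 × £10 = £380
  S→K: 10 × £2 = £20
  S→L: 33 × £2 = £66
  S→N: 13 × £5 = £65
Total = 195 + 168 + 40 + 380 + 20 + 66 + 65 = £934.
(Supply check: P ships 65; Q ships 56; R ships 58; S ships 56.)

934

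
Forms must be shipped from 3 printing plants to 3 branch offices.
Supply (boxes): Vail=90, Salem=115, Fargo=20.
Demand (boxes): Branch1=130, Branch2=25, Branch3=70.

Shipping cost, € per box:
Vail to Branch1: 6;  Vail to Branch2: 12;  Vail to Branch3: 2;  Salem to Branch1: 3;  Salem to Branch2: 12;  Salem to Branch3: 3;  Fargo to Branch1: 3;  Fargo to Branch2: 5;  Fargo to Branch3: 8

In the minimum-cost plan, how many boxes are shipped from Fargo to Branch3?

0

Optimal shipments:
  Vail→Branch1: 15 × €6 = €90
  Vail→Branch2: 5 × €12 = €60
  Vail→Branch3: 70 × €2 = €140
  Salem→Branch1: 115 × €3 = €345
  Fargo→Branch2: 20 × €5 = €100
Total cost = €735.
The route Fargo→Branch3 is not used.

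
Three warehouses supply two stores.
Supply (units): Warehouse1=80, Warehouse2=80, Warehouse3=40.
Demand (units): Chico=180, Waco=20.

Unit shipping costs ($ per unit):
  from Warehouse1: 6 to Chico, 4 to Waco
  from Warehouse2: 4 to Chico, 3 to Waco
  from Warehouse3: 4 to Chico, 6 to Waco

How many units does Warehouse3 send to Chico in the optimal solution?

40

The minimum-cost plan:
  Warehouse1–Chico: 60 units
  Warehouse1–Waco: 20 units
  Warehouse2–Chico: 80 units
  Warehouse3–Chico: 40 units
Total cost = $920.
So Warehouse3→Chico carries 40 units.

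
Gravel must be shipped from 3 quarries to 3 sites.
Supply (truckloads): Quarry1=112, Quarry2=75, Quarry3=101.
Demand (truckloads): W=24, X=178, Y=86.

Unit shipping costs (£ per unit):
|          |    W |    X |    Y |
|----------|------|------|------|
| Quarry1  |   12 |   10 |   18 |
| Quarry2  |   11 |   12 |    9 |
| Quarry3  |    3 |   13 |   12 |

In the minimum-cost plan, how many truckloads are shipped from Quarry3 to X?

66

Optimal shipments:
  Quarry1–X: 112 truckloads
  Quarry2–Y: 75 truckloads
  Quarry3–W: 24 truckloads
  Quarry3–X: 66 truckloads
  Quarry3–Y: 11 truckloads
Total cost = £2857.
So Quarry3→X carries 66 truckloads.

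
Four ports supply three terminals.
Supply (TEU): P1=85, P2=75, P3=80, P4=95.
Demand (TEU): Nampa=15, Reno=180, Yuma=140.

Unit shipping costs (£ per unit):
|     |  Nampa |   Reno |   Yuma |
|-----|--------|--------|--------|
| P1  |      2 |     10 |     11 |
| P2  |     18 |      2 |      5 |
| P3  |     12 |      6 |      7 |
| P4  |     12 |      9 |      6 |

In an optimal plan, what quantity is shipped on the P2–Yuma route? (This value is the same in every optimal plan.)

Solving gives:
  P1->Nampa: 15 × £2 = £30
  P1->Reno: 70 × £10 = £700
  P2->Reno: 75 × £2 = £150
  P3->Reno: 35 × £6 = £210
  P3->Yuma: 45 × £7 = £315
  P4->Yuma: 95 × £6 = £570
Total cost = £1975.
The route P2→Yuma is not used.

0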